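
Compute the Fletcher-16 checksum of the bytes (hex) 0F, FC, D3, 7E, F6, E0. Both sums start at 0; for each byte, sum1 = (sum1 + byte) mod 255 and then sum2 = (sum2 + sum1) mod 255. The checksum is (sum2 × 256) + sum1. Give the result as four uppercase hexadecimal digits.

E436

Running sums (mod 255):
  after byte 0 (0F): sum1=15, sum2=15
  after byte 1 (FC): sum1=12, sum2=27
  after byte 2 (D3): sum1=223, sum2=250
  after byte 3 (7E): sum1=94, sum2=89
  after byte 4 (F6): sum1=85, sum2=174
  after byte 5 (E0): sum1=54, sum2=228
Checksum = sum2·256 + sum1 = 228·256 + 54 = 58422 = 0xE436.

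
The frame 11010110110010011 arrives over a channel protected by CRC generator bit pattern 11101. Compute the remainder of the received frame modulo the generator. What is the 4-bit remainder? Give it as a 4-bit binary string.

0000

Modulo-2 division of 11010110110010011 by 11101:
  pos 0: 11010 XOR 11101 = 00111
  pos 2: 11111 XOR 11101 = 00010
  pos 5: 10011 XOR 11101 = 01110
  pos 6: 11100 XOR 11101 = 00001
  pos 10: 10100 XOR 11101 = 01001
  pos 11: 10011 XOR 11101 = 01110
  pos 12: 11101 XOR 11101 = 00000
Remainder = 0000 (zero — the frame passes the CRC check).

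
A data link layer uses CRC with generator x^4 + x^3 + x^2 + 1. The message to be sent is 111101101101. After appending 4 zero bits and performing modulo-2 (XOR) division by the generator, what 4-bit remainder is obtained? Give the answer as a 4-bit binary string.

0100

Append 4 zeros: 1111011011010000. Divide by 11101 (XOR where the leading bit is 1):
  pos 0: 11110 XOR 11101 = 00011
  pos 3: 11110 XOR 11101 = 00011
  pos 6: 11110 XOR 11101 = 00011
  pos 9: 11100 XOR 11101 = 00001
Remainder (last 4 bits) = 0100. This is the CRC / FCS.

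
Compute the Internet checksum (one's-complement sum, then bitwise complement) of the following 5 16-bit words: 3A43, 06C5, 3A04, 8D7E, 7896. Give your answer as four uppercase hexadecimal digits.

7EDE

One's-complement addition (fold any carry out of bit 15 back into bit 0):
  0x3A43 + 0x06C5 = 0x04108
  0x4108 + 0x3A04 = 0x07B0C
  0x7B0C + 0x8D7E = 0x1088A → wrap carry → 0x088B
  0x088B + 0x7896 = 0x08121
One's-complement sum = 0x8121.
Checksum = ~0x8121 & 0xFFFF = 0x7EDE.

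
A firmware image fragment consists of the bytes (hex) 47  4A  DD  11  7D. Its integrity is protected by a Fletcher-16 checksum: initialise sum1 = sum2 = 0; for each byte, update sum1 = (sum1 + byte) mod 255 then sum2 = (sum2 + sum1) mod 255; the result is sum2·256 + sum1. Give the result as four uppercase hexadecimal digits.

C6FD

Running sums (mod 255):
  after byte 0 (47): sum1=71, sum2=71
  after byte 1 (4A): sum1=145, sum2=216
  after byte 2 (DD): sum1=111, sum2=72
  after byte 3 (11): sum1=128, sum2=200
  after byte 4 (7D): sum1=253, sum2=198
Checksum = sum2·256 + sum1 = 198·256 + 253 = 50941 = 0xC6FD.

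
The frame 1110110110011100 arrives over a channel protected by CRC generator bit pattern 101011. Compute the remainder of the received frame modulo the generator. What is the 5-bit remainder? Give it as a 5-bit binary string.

00000

Modulo-2 division of 1110110110011100 by 101011:
  pos 0: 111011 XOR 101011 = 010000
  pos 1: 100000 XOR 101011 = 001011
  pos 3: 101111 XOR 101011 = 000100
  pos 6: 100001 XOR 101011 = 001010
  pos 8: 101011 XOR 101011 = 000000
Remainder = 00000 (zero — the frame passes the CRC check).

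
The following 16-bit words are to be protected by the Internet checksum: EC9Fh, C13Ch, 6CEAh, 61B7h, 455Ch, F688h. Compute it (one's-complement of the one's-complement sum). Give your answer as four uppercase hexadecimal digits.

479C

One's-complement addition (fold any carry out of bit 15 back into bit 0):
  0xEC9F + 0xC13C = 0x1ADDB → wrap carry → 0xADDC
  0xADDC + 0x6CEA = 0x11AC6 → wrap carry → 0x1AC7
  0x1AC7 + 0x61B7 = 0x07C7E
  0x7C7E + 0x455C = 0x0C1DA
  0xC1DA + 0xF688 = 0x1B862 → wrap carry → 0xB863
One's-complement sum = 0xB863.
Checksum = ~0xB863 & 0xFFFF = 0x479C.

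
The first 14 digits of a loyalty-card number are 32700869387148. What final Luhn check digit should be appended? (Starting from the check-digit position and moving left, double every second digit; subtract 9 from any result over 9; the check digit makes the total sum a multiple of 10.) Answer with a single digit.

Partial digits right→left: 8 4 1 7 8 3 9 6 8 0 0 7 2 3
Double every second digit counting from the check-digit position (so the 1st, 3rd, 5th, ... of the partial from the right).
  doubled (with −9 where >9): 7 2 7 9 7 0 4 → sum 36
  kept as-is: 4 7 3 6 0 7 3 → sum 30
Total = 36 + 30 = 66.
Check digit = (10 − (66 mod 10)) mod 10 = 4.

4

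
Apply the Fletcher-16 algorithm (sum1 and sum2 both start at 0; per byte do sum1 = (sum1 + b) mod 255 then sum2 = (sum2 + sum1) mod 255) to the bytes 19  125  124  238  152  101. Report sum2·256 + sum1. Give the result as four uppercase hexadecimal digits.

Running sums (mod 255):
  after byte 0 (19): sum1=19, sum2=19
  after byte 1 (125): sum1=144, sum2=163
  after byte 2 (124): sum1=13, sum2=176
  after byte 3 (238): sum1=251, sum2=172
  after byte 4 (152): sum1=148, sum2=65
  after byte 5 (101): sum1=249, sum2=59
Checksum = sum2·256 + sum1 = 59·256 + 249 = 15353 = 0x3BF9.

3BF9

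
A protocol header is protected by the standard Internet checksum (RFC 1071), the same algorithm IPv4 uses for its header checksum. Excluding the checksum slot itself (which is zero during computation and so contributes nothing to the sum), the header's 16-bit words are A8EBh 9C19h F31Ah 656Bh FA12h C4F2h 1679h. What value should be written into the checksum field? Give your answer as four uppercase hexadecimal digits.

8CF5

One's-complement addition (fold any carry out of bit 15 back into bit 0):
  0xA8EB + 0x9C19 = 0x14504 → wrap carry → 0x4505
  0x4505 + 0xF31A = 0x1381F → wrap carry → 0x3820
  0x3820 + 0x656B = 0x09D8B
  0x9D8B + 0xFA12 = 0x1979D → wrap carry → 0x979E
  0x979E + 0xC4F2 = 0x15C90 → wrap carry → 0x5C91
  0x5C91 + 0x1679 = 0x0730A
One's-complement sum = 0x730A.
Checksum = ~0x730A & 0xFFFF = 0x8CF5.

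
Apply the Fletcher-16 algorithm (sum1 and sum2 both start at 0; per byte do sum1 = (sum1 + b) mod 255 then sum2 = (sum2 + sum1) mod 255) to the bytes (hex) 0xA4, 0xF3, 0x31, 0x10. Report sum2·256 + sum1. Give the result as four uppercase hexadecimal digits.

E0D9

Running sums (mod 255):
  after byte 0 (0xA4): sum1=164, sum2=164
  after byte 1 (0xF3): sum1=152, sum2=61
  after byte 2 (0x31): sum1=201, sum2=7
  after byte 3 (0x10): sum1=217, sum2=224
Checksum = sum2·256 + sum1 = 224·256 + 217 = 57561 = 0xE0D9.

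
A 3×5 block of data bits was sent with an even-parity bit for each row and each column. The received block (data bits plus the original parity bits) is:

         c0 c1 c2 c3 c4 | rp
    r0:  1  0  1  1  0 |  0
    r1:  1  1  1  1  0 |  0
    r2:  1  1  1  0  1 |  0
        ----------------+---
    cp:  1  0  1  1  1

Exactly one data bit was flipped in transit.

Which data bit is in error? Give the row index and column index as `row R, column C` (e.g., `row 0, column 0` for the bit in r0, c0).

row 0, column 3

Recompute each row's even parity and compare to rp:
  r0: data parity 1, sent rp 0 → mismatch
  r1: data parity 0, sent rp 0 → ok
  r2: data parity 0, sent rp 0 → ok
Recompute each column's even parity and compare to cp:
  c0: data parity 1, sent cp 1 → ok
  c1: data parity 0, sent cp 0 → ok
  c2: data parity 1, sent cp 1 → ok
  c3: data parity 0, sent cp 1 → mismatch
  c4: data parity 1, sent cp 1 → ok
Exactly one row (r0) and one column (c3) fail → the flipped bit is at their intersection.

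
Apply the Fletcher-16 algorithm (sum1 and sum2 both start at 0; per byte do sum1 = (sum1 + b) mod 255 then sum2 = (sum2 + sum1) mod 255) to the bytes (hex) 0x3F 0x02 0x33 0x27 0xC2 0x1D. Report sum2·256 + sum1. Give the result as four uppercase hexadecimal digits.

Running sums (mod 255):
  after byte 0 (0x3F): sum1=63, sum2=63
  after byte 1 (0x02): sum1=65, sum2=128
  after byte 2 (0x33): sum1=116, sum2=244
  after byte 3 (0x27): sum1=155, sum2=144
  after byte 4 (0xC2): sum1=94, sum2=238
  after byte 5 (0x1D): sum1=123, sum2=106
Checksum = sum2·256 + sum1 = 106·256 + 123 = 27259 = 0x6A7B.

6A7B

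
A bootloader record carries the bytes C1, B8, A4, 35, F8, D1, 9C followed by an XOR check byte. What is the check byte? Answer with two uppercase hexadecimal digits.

5D

XOR the bytes together:
  start with 0xC1
  0xC1 ⊕ 0xB8 = 0x79
  0x79 ⊕ 0xA4 = 0xDD
  0xDD ⊕ 0x35 = 0xE8
  0xE8 ⊕ 0xF8 = 0x10
  0x10 ⊕ 0xD1 = 0xC1
  0xC1 ⊕ 0x9C = 0x5D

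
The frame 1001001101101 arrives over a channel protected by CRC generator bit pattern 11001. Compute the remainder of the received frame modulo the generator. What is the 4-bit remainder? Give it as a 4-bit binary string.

1111

Modulo-2 division of 1001001101101 by 11001:
  pos 0: 10010 XOR 11001 = 01011
  pos 1: 10110 XOR 11001 = 01111
  pos 2: 11111 XOR 11001 = 00110
  pos 4: 11010 XOR 11001 = 00011
  pos 7: 11110 XOR 11001 = 00111
Remainder = 1111 (nonzero — an error is detected).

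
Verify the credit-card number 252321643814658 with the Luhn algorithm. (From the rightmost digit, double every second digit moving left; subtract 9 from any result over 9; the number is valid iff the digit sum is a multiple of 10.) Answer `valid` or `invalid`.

invalid

From the right, keep odd positions and double even positions (subtract 9 from any doubled value over 9):
  doubled (positions 2,4,...): 1 8 7 8 2 6 1 → sum 33
  kept (positions 1,3,...): 8 6 1 3 6 2 2 2 → sum 30
Total = 63.
63 mod 10 = 3, so the number is invalid.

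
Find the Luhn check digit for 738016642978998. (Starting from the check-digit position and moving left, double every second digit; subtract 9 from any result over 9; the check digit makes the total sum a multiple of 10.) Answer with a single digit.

Partial digits right→left: 8 9 9 8 7 9 2 4 6 6 1 0 8 3 7
Double every second digit counting from the check-digit position (so the 1st, 3rd, 5th, ... of the partial from the right).
  doubled (with −9 where >9): 7 9 5 4 3 2 7 5 → sum 42
  kept as-is: 9 8 9 4 6 0 3 → sum 39
Total = 42 + 39 = 81.
Check digit = (10 − (81 mod 10)) mod 10 = 9.

9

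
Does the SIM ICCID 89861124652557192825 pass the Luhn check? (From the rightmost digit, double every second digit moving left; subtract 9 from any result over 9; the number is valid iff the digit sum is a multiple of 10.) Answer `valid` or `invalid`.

invalid

From the right, keep odd positions and double even positions (subtract 9 from any doubled value over 9):
  doubled (positions 2,4,...): 4 4 2 1 4 3 4 2 7 7 → sum 38
  kept (positions 1,3,...): 5 8 9 7 5 5 4 1 6 9 → sum 59
Total = 97.
97 mod 10 = 7, so the number is invalid.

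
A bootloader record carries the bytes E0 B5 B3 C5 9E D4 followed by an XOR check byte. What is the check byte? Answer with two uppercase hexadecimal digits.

XOR the bytes together:
  start with 0xE0
  0xE0 ⊕ 0xB5 = 0x55
  0x55 ⊕ 0xB3 = 0xE6
  0xE6 ⊕ 0xC5 = 0x23
  0x23 ⊕ 0x9E = 0xBD
  0xBD ⊕ 0xD4 = 0x69

69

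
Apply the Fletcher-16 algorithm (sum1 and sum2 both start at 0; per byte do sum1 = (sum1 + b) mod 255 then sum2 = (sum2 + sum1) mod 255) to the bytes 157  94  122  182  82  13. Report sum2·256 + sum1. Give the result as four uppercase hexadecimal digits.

498C

Running sums (mod 255):
  after byte 0 (157): sum1=157, sum2=157
  after byte 1 (94): sum1=251, sum2=153
  after byte 2 (122): sum1=118, sum2=16
  after byte 3 (182): sum1=45, sum2=61
  after byte 4 (82): sum1=127, sum2=188
  after byte 5 (13): sum1=140, sum2=73
Checksum = sum2·256 + sum1 = 73·256 + 140 = 18828 = 0x498C.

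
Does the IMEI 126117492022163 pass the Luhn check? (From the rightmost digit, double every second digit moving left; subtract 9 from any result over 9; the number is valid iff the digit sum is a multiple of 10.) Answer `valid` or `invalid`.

invalid

From the right, keep odd positions and double even positions (subtract 9 from any doubled value over 9):
  doubled (positions 2,4,...): 3 4 0 9 5 2 4 → sum 27
  kept (positions 1,3,...): 3 1 2 2 4 1 6 1 → sum 20
Total = 47.
47 mod 10 = 7, so the number is invalid.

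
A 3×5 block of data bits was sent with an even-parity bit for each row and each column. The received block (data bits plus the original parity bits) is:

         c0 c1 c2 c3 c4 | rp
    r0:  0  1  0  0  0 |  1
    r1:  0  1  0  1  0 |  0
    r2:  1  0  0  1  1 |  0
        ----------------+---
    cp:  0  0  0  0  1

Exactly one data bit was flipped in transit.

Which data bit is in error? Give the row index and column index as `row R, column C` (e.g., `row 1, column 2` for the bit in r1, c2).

row 2, column 0

Recompute each row's even parity and compare to rp:
  r0: data parity 1, sent rp 1 → ok
  r1: data parity 0, sent rp 0 → ok
  r2: data parity 1, sent rp 0 → mismatch
Recompute each column's even parity and compare to cp:
  c0: data parity 1, sent cp 0 → mismatch
  c1: data parity 0, sent cp 0 → ok
  c2: data parity 0, sent cp 0 → ok
  c3: data parity 0, sent cp 0 → ok
  c4: data parity 1, sent cp 1 → ok
Exactly one row (r2) and one column (c0) fail → the flipped bit is at their intersection.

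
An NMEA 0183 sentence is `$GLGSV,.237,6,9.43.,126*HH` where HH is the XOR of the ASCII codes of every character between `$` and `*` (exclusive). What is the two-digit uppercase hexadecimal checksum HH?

XOR the ASCII codes of the payload characters:
  'G' = 0x47 → acc = 0x47
  'L' = 0x4C → acc = 0x0B
  'G' = 0x47 → acc = 0x4C
  'S' = 0x53 → acc = 0x1F
  'V' = 0x56 → acc = 0x49
  ',' = 0x2C → acc = 0x65
  '.' = 0x2E → acc = 0x4B
  '2' = 0x32 → acc = 0x79
  '3' = 0x33 → acc = 0x4A
  '7' = 0x37 → acc = 0x7D
  ',' = 0x2C → acc = 0x51
  '6' = 0x36 → acc = 0x67
  ',' = 0x2C → acc = 0x4B
  '9' = 0x39 → acc = 0x72
  '.' = 0x2E → acc = 0x5C
  '4' = 0x34 → acc = 0x68
  '3' = 0x33 → acc = 0x5B
  '.' = 0x2E → acc = 0x75
  ',' = 0x2C → acc = 0x59
  '1' = 0x31 → acc = 0x68
  '2' = 0x32 → acc = 0x5A
  '6' = 0x36 → acc = 0x6C
Checksum = 0x6C.

6C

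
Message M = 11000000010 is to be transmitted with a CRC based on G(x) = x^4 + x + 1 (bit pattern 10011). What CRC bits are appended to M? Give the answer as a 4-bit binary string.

0010

Append 4 zeros: 110000000100000. Divide by 10011 (XOR where the leading bit is 1):
  pos 0: 11000 XOR 10011 = 01011
  pos 1: 10110 XOR 10011 = 00101
  pos 3: 10100 XOR 10011 = 00111
  pos 5: 11101 XOR 10011 = 01110
  pos 6: 11100 XOR 10011 = 01111
  pos 7: 11110 XOR 10011 = 01101
  pos 8: 11010 XOR 10011 = 01001
  pos 9: 10010 XOR 10011 = 00001
Remainder (last 4 bits) = 0010. This is the CRC / FCS.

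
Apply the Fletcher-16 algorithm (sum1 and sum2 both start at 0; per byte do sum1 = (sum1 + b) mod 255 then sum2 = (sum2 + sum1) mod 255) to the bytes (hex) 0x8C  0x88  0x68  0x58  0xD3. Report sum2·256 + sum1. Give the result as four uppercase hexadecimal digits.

9EA9

Running sums (mod 255):
  after byte 0 (0x8C): sum1=140, sum2=140
  after byte 1 (0x88): sum1=21, sum2=161
  after byte 2 (0x68): sum1=125, sum2=31
  after byte 3 (0x58): sum1=213, sum2=244
  after byte 4 (0xD3): sum1=169, sum2=158
Checksum = sum2·256 + sum1 = 158·256 + 169 = 40617 = 0x9EA9.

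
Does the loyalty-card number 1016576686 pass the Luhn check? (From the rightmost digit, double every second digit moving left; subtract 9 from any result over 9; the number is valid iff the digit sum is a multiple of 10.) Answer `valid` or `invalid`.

From the right, keep odd positions and double even positions (subtract 9 from any doubled value over 9):
  doubled (positions 2,4,...): 7 3 1 2 2 → sum 15
  kept (positions 1,3,...): 6 6 7 6 0 → sum 25
Total = 40.
40 mod 10 = 0, so the number is valid.

valid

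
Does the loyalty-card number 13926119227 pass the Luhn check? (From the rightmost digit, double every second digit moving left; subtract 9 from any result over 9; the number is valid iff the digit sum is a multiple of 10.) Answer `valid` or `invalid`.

From the right, keep odd positions and double even positions (subtract 9 from any doubled value over 9):
  doubled (positions 2,4,...): 4 9 2 4 6 → sum 25
  kept (positions 1,3,...): 7 2 1 6 9 1 → sum 26
Total = 51.
51 mod 10 = 1, so the number is invalid.

invalid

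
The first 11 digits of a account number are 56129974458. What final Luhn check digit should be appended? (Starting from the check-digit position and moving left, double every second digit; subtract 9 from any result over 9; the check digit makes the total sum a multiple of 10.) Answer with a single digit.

Partial digits right→left: 8 5 4 4 7 9 9 2 1 6 5
Double every second digit counting from the check-digit position (so the 1st, 3rd, 5th, ... of the partial from the right).
  doubled (with −9 where >9): 7 8 5 9 2 1 → sum 32
  kept as-is: 5 4 9 2 6 → sum 26
Total = 32 + 26 = 58.
Check digit = (10 − (58 mod 10)) mod 10 = 2.

2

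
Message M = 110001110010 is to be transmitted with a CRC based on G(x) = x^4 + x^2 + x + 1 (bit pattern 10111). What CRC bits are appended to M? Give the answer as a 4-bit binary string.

0011

Append 4 zeros: 1100011100100000. Divide by 10111 (XOR where the leading bit is 1):
  pos 0: 11000 XOR 10111 = 01111
  pos 1: 11111 XOR 10111 = 01000
  pos 2: 10001 XOR 10111 = 00110
  pos 4: 11010 XOR 10111 = 01101
  pos 5: 11010 XOR 10111 = 01101
  pos 6: 11011 XOR 10111 = 01100
  pos 7: 11000 XOR 10111 = 01111
  pos 8: 11110 XOR 10111 = 01001
  pos 9: 10010 XOR 10111 = 00101
  pos 11: 10100 XOR 10111 = 00011
Remainder (last 4 bits) = 0011. This is the CRC / FCS.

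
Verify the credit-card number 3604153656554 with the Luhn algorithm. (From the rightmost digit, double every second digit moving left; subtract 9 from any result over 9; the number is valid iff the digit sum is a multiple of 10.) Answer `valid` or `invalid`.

valid

From the right, keep odd positions and double even positions (subtract 9 from any doubled value over 9):
  doubled (positions 2,4,...): 1 3 3 1 8 3 → sum 19
  kept (positions 1,3,...): 4 5 5 3 1 0 3 → sum 21
Total = 40.
40 mod 10 = 0, so the number is valid.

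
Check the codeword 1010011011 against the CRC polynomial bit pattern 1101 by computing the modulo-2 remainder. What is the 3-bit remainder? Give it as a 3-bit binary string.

100

Modulo-2 division of 1010011011 by 1101:
  pos 0: 1010 XOR 1101 = 0111
  pos 1: 1110 XOR 1101 = 0011
  pos 3: 1111 XOR 1101 = 0010
  pos 5: 1001 XOR 1101 = 0100
  pos 6: 1001 XOR 1101 = 0100
Remainder = 100 (nonzero — an error is detected).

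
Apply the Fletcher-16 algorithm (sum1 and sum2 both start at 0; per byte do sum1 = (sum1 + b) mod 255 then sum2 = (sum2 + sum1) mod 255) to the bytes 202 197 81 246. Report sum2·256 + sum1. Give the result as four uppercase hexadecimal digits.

16D8

Running sums (mod 255):
  after byte 0 (202): sum1=202, sum2=202
  after byte 1 (197): sum1=144, sum2=91
  after byte 2 (81): sum1=225, sum2=61
  after byte 3 (246): sum1=216, sum2=22
Checksum = sum2·256 + sum1 = 22·256 + 216 = 5848 = 0x16D8.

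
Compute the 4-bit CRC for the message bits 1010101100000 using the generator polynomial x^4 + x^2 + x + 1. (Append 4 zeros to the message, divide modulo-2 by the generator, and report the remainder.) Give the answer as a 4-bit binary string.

0111

Append 4 zeros: 10101011000000000. Divide by 10111 (XOR where the leading bit is 1):
  pos 0: 10101 XOR 10111 = 00010
  pos 3: 10011 XOR 10111 = 00100
  pos 5: 10000 XOR 10111 = 00111
  pos 7: 11100 XOR 10111 = 01011
  pos 8: 10110 XOR 10111 = 00001
  pos 12: 10000 XOR 10111 = 00111
Remainder (last 4 bits) = 0111. This is the CRC / FCS.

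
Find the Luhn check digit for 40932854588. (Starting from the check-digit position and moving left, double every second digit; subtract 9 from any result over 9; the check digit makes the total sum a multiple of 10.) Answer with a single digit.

7

Partial digits right→left: 8 8 5 4 5 8 2 3 9 0 4
Double every second digit counting from the check-digit position (so the 1st, 3rd, 5th, ... of the partial from the right).
  doubled (with −9 where >9): 7 1 1 4 9 8 → sum 30
  kept as-is: 8 4 8 3 0 → sum 23
Total = 30 + 23 = 53.
Check digit = (10 − (53 mod 10)) mod 10 = 7.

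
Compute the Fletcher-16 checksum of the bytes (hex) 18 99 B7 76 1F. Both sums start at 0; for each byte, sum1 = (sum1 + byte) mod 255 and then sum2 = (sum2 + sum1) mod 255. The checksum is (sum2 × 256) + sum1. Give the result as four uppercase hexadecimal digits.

12FE

Running sums (mod 255):
  after byte 0 (18): sum1=24, sum2=24
  after byte 1 (99): sum1=177, sum2=201
  after byte 2 (B7): sum1=105, sum2=51
  after byte 3 (76): sum1=223, sum2=19
  after byte 4 (1F): sum1=254, sum2=18
Checksum = sum2·256 + sum1 = 18·256 + 254 = 4862 = 0x12FE.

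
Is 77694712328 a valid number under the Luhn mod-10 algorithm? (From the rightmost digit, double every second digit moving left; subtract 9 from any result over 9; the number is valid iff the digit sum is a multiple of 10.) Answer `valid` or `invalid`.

From the right, keep odd positions and double even positions (subtract 9 from any doubled value over 9):
  doubled (positions 2,4,...): 4 4 5 9 5 → sum 27
  kept (positions 1,3,...): 8 3 1 4 6 7 → sum 29
Total = 56.
56 mod 10 = 6, so the number is invalid.

invalid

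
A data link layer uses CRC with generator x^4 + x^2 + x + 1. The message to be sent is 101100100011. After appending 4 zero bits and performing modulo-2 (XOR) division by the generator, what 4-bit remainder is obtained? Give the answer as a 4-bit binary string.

1010

Append 4 zeros: 1011001000110000. Divide by 10111 (XOR where the leading bit is 1):
  pos 0: 10110 XOR 10111 = 00001
  pos 4: 10100 XOR 10111 = 00011
  pos 7: 11011 XOR 10111 = 01100
  pos 8: 11000 XOR 10111 = 01111
  pos 9: 11110 XOR 10111 = 01001
  pos 10: 10010 XOR 10111 = 00101
Remainder (last 4 bits) = 1010. This is the CRC / FCS.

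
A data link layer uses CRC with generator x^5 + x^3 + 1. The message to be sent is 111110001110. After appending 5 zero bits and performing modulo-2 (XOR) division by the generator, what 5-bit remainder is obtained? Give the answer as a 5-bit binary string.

Append 5 zeros: 11111000111000000. Divide by 101001 (XOR where the leading bit is 1):
  pos 0: 111110 XOR 101001 = 010111
  pos 1: 101110 XOR 101001 = 000111
  pos 4: 111011 XOR 101001 = 010010
  pos 5: 100101 XOR 101001 = 001100
  pos 7: 110000 XOR 101001 = 011001
  pos 8: 110010 XOR 101001 = 011011
  pos 9: 110110 XOR 101001 = 011111
  pos 10: 111110 XOR 101001 = 010111
  pos 11: 101110 XOR 101001 = 000111
Remainder (last 5 bits) = 00111. This is the CRC / FCS.

00111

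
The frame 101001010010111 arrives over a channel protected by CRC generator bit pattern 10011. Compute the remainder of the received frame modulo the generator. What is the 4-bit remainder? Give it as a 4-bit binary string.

0011

Modulo-2 division of 101001010010111 by 10011:
  pos 0: 10100 XOR 10011 = 00111
  pos 2: 11110 XOR 10011 = 01101
  pos 3: 11011 XOR 10011 = 01000
  pos 4: 10000 XOR 10011 = 00011
  pos 7: 11010 XOR 10011 = 01001
  pos 8: 10011 XOR 10011 = 00000
Remainder = 0011 (nonzero — an error is detected).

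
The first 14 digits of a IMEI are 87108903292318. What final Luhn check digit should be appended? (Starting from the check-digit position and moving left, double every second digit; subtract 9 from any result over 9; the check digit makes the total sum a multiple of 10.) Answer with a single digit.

Partial digits right→left: 8 1 3 2 9 2 3 0 9 8 0 1 7 8
Double every second digit counting from the check-digit position (so the 1st, 3rd, 5th, ... of the partial from the right).
  doubled (with −9 where >9): 7 6 9 6 9 0 5 → sum 42
  kept as-is: 1 2 2 0 8 1 8 → sum 22
Total = 42 + 22 = 64.
Check digit = (10 − (64 mod 10)) mod 10 = 6.

6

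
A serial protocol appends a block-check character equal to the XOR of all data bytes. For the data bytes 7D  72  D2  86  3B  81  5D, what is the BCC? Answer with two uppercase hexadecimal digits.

BC

XOR the bytes together:
  start with 0x7D
  0x7D ⊕ 0x72 = 0x0F
  0x0F ⊕ 0xD2 = 0xDD
  0xDD ⊕ 0x86 = 0x5B
  0x5B ⊕ 0x3B = 0x60
  0x60 ⊕ 0x81 = 0xE1
  0xE1 ⊕ 0x5D = 0xBC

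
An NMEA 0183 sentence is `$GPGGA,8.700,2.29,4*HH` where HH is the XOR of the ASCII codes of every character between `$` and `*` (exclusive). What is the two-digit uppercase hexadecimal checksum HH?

78

XOR the ASCII codes of the payload characters:
  'G' = 0x47 → acc = 0x47
  'P' = 0x50 → acc = 0x17
  'G' = 0x47 → acc = 0x50
  'G' = 0x47 → acc = 0x17
  'A' = 0x41 → acc = 0x56
  ',' = 0x2C → acc = 0x7A
  '8' = 0x38 → acc = 0x42
  '.' = 0x2E → acc = 0x6C
  '7' = 0x37 → acc = 0x5B
  '0' = 0x30 → acc = 0x6B
  '0' = 0x30 → acc = 0x5B
  ',' = 0x2C → acc = 0x77
  '2' = 0x32 → acc = 0x45
  '.' = 0x2E → acc = 0x6B
  '2' = 0x32 → acc = 0x59
  '9' = 0x39 → acc = 0x60
  ',' = 0x2C → acc = 0x4C
  '4' = 0x34 → acc = 0x78
Checksum = 0x78.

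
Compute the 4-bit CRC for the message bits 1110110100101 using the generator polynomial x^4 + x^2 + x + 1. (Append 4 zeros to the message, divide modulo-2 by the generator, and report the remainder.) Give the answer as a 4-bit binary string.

0110

Append 4 zeros: 11101101001010000. Divide by 10111 (XOR where the leading bit is 1):
  pos 0: 11101 XOR 10111 = 01010
  pos 1: 10101 XOR 10111 = 00010
  pos 4: 10010 XOR 10111 = 00101
  pos 6: 10101 XOR 10111 = 00010
  pos 9: 10010 XOR 10111 = 00101
  pos 11: 10100 XOR 10111 = 00011
Remainder (last 4 bits) = 0110. This is the CRC / FCS.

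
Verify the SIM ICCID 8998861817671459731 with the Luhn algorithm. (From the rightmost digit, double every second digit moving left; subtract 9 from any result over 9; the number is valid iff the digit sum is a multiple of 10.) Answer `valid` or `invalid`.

From the right, keep odd positions and double even positions (subtract 9 from any doubled value over 9):
  doubled (positions 2,4,...): 6 9 8 5 5 7 3 7 9 → sum 59
  kept (positions 1,3,...): 1 7 5 1 6 1 1 8 9 8 → sum 47
Total = 106.
106 mod 10 = 6, so the number is invalid.

invalid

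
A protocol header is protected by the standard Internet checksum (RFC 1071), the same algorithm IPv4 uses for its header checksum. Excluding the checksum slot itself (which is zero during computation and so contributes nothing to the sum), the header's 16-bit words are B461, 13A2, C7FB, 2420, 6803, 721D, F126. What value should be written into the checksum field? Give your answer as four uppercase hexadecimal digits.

One's-complement addition (fold any carry out of bit 15 back into bit 0):
  0xB461 + 0x13A2 = 0x0C803
  0xC803 + 0xC7FB = 0x18FFE → wrap carry → 0x8FFF
  0x8FFF + 0x2420 = 0x0B41F
  0xB41F + 0x6803 = 0x11C22 → wrap carry → 0x1C23
  0x1C23 + 0x721D = 0x08E40
  0x8E40 + 0xF126 = 0x17F66 → wrap carry → 0x7F67
One's-complement sum = 0x7F67.
Checksum = ~0x7F67 & 0xFFFF = 0x8098.

8098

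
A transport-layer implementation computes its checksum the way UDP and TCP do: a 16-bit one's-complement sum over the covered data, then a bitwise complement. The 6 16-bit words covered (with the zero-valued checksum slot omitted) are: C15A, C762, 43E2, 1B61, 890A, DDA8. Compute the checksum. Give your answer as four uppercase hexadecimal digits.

B14B

One's-complement addition (fold any carry out of bit 15 back into bit 0):
  0xC15A + 0xC762 = 0x188BC → wrap carry → 0x88BD
  0x88BD + 0x43E2 = 0x0CC9F
  0xCC9F + 0x1B61 = 0x0E800
  0xE800 + 0x890A = 0x1710A → wrap carry → 0x710B
  0x710B + 0xDDA8 = 0x14EB3 → wrap carry → 0x4EB4
One's-complement sum = 0x4EB4.
Checksum = ~0x4EB4 & 0xFFFF = 0xB14B.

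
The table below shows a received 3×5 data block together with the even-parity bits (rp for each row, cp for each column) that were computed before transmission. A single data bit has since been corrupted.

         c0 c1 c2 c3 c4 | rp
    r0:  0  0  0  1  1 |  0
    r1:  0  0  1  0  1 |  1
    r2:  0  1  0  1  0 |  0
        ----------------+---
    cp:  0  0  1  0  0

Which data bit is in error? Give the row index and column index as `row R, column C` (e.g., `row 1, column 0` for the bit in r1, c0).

Recompute each row's even parity and compare to rp:
  r0: data parity 0, sent rp 0 → ok
  r1: data parity 0, sent rp 1 → mismatch
  r2: data parity 0, sent rp 0 → ok
Recompute each column's even parity and compare to cp:
  c0: data parity 0, sent cp 0 → ok
  c1: data parity 1, sent cp 0 → mismatch
  c2: data parity 1, sent cp 1 → ok
  c3: data parity 0, sent cp 0 → ok
  c4: data parity 0, sent cp 0 → ok
Exactly one row (r1) and one column (c1) fail → the flipped bit is at their intersection.

row 1, column 1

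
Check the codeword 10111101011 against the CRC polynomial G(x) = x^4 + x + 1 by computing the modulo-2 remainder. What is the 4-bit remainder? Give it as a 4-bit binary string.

1000

Modulo-2 division of 10111101011 by 10011:
  pos 0: 10111 XOR 10011 = 00100
  pos 2: 10010 XOR 10011 = 00001
  pos 6: 11011 XOR 10011 = 01000
Remainder = 1000 (nonzero — an error is detected).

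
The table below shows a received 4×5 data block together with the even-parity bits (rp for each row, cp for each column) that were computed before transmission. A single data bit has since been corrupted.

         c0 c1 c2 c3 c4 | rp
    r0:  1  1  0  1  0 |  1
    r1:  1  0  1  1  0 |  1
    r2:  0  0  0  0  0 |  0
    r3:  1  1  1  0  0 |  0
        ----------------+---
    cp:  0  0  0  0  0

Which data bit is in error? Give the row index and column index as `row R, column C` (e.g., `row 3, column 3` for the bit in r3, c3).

row 3, column 0

Recompute each row's even parity and compare to rp:
  r0: data parity 1, sent rp 1 → ok
  r1: data parity 1, sent rp 1 → ok
  r2: data parity 0, sent rp 0 → ok
  r3: data parity 1, sent rp 0 → mismatch
Recompute each column's even parity and compare to cp:
  c0: data parity 1, sent cp 0 → mismatch
  c1: data parity 0, sent cp 0 → ok
  c2: data parity 0, sent cp 0 → ok
  c3: data parity 0, sent cp 0 → ok
  c4: data parity 0, sent cp 0 → ok
Exactly one row (r3) and one column (c0) fail → the flipped bit is at their intersection.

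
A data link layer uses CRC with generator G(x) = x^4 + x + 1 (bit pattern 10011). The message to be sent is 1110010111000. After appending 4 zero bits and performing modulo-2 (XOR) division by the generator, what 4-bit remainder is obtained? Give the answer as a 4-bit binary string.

Append 4 zeros: 11100101110000000. Divide by 10011 (XOR where the leading bit is 1):
  pos 0: 11100 XOR 10011 = 01111
  pos 1: 11111 XOR 10011 = 01100
  pos 2: 11000 XOR 10011 = 01011
  pos 3: 10111 XOR 10011 = 00100
  pos 5: 10011 XOR 10011 = 00000
Remainder (last 4 bits) = 0000. This is the CRC / FCS.

0000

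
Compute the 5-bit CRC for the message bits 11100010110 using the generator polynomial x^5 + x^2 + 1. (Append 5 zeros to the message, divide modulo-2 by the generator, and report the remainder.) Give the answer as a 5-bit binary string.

Append 5 zeros: 1110001011000000. Divide by 100101 (XOR where the leading bit is 1):
  pos 0: 111000 XOR 100101 = 011101
  pos 1: 111011 XOR 100101 = 011110
  pos 2: 111100 XOR 100101 = 011001
  pos 3: 110011 XOR 100101 = 010110
  pos 4: 101101 XOR 100101 = 001000
  pos 6: 100000 XOR 100101 = 000101
  pos 9: 101000 XOR 100101 = 001101
Remainder (last 5 bits) = 11010. This is the CRC / FCS.

11010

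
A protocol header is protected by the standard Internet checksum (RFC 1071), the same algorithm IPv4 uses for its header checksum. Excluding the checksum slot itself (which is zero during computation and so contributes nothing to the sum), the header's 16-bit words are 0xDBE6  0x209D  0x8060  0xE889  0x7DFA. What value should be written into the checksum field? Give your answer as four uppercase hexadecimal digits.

One's-complement addition (fold any carry out of bit 15 back into bit 0):
  0xDBE6 + 0x209D = 0x0FC83
  0xFC83 + 0x8060 = 0x17CE3 → wrap carry → 0x7CE4
  0x7CE4 + 0xE889 = 0x1656D → wrap carry → 0x656E
  0x656E + 0x7DFA = 0x0E368
One's-complement sum = 0xE368.
Checksum = ~0xE368 & 0xFFFF = 0x1C97.

1C97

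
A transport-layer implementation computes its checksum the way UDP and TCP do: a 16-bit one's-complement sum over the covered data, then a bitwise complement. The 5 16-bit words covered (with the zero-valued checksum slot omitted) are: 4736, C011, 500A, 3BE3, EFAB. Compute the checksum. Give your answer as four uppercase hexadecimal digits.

7D1E

One's-complement addition (fold any carry out of bit 15 back into bit 0):
  0x4736 + 0xC011 = 0x10747 → wrap carry → 0x0748
  0x0748 + 0x500A = 0x05752
  0x5752 + 0x3BE3 = 0x09335
  0x9335 + 0xEFAB = 0x182E0 → wrap carry → 0x82E1
One's-complement sum = 0x82E1.
Checksum = ~0x82E1 & 0xFFFF = 0x7D1E.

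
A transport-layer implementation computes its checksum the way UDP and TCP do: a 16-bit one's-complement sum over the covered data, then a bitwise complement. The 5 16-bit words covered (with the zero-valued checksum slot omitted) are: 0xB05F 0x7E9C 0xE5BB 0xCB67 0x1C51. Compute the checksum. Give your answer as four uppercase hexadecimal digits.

One's-complement addition (fold any carry out of bit 15 back into bit 0):
  0xB05F + 0x7E9C = 0x12EFB → wrap carry → 0x2EFC
  0x2EFC + 0xE5BB = 0x114B7 → wrap carry → 0x14B8
  0x14B8 + 0xCB67 = 0x0E01F
  0xE01F + 0x1C51 = 0x0FC70
One's-complement sum = 0xFC70.
Checksum = ~0xFC70 & 0xFFFF = 0x038F.

038F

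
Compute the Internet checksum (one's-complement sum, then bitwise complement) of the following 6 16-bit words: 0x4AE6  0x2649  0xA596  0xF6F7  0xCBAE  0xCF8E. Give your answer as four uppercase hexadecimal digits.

5704

One's-complement addition (fold any carry out of bit 15 back into bit 0):
  0x4AE6 + 0x2649 = 0x0712F
  0x712F + 0xA596 = 0x116C5 → wrap carry → 0x16C6
  0x16C6 + 0xF6F7 = 0x10DBD → wrap carry → 0x0DBE
  0x0DBE + 0xCBAE = 0x0D96C
  0xD96C + 0xCF8E = 0x1A8FA → wrap carry → 0xA8FB
One's-complement sum = 0xA8FB.
Checksum = ~0xA8FB & 0xFFFF = 0x5704.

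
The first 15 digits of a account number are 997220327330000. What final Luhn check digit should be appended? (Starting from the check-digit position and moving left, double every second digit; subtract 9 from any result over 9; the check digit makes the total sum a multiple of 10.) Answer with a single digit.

Partial digits right→left: 0 0 0 0 3 3 7 2 3 0 2 2 7 9 9
Double every second digit counting from the check-digit position (so the 1st, 3rd, 5th, ... of the partial from the right).
  doubled (with −9 where >9): 0 0 6 5 6 4 5 9 → sum 35
  kept as-is: 0 0 3 2 0 2 9 → sum 16
Total = 35 + 16 = 51.
Check digit = (10 − (51 mod 10)) mod 10 = 9.

9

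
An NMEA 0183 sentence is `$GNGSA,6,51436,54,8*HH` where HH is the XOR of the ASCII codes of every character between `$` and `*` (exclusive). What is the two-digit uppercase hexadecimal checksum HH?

66

XOR the ASCII codes of the payload characters:
  'G' = 0x47 → acc = 0x47
  'N' = 0x4E → acc = 0x09
  'G' = 0x47 → acc = 0x4E
  'S' = 0x53 → acc = 0x1D
  'A' = 0x41 → acc = 0x5C
  ',' = 0x2C → acc = 0x70
  '6' = 0x36 → acc = 0x46
  ',' = 0x2C → acc = 0x6A
  '5' = 0x35 → acc = 0x5F
  '1' = 0x31 → acc = 0x6E
  '4' = 0x34 → acc = 0x5A
  '3' = 0x33 → acc = 0x69
  '6' = 0x36 → acc = 0x5F
  ',' = 0x2C → acc = 0x73
  '5' = 0x35 → acc = 0x46
  '4' = 0x34 → acc = 0x72
  ',' = 0x2C → acc = 0x5E
  '8' = 0x38 → acc = 0x66
Checksum = 0x66.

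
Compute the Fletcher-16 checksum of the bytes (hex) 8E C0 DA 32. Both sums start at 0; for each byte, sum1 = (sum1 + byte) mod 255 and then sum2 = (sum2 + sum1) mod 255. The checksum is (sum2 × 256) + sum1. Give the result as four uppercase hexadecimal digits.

645C

Running sums (mod 255):
  after byte 0 (8E): sum1=142, sum2=142
  after byte 1 (C0): sum1=79, sum2=221
  after byte 2 (DA): sum1=42, sum2=8
  after byte 3 (32): sum1=92, sum2=100
Checksum = sum2·256 + sum1 = 100·256 + 92 = 25692 = 0x645C.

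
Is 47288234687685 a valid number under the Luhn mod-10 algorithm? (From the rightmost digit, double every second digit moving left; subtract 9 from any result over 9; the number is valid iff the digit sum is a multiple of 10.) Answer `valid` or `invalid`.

valid

From the right, keep odd positions and double even positions (subtract 9 from any doubled value over 9):
  doubled (positions 2,4,...): 7 5 3 6 7 4 8 → sum 40
  kept (positions 1,3,...): 5 6 8 4 2 8 7 → sum 40
Total = 80.
80 mod 10 = 0, so the number is valid.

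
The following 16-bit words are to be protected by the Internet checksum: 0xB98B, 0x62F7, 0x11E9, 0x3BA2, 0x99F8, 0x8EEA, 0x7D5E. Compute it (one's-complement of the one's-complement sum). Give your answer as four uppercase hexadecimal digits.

One's-complement addition (fold any carry out of bit 15 back into bit 0):
  0xB98B + 0x62F7 = 0x11C82 → wrap carry → 0x1C83
  0x1C83 + 0x11E9 = 0x02E6C
  0x2E6C + 0x3BA2 = 0x06A0E
  0x6A0E + 0x99F8 = 0x10406 → wrap carry → 0x0407
  0x0407 + 0x8EEA = 0x092F1
  0x92F1 + 0x7D5E = 0x1104F → wrap carry → 0x1050
One's-complement sum = 0x1050.
Checksum = ~0x1050 & 0xFFFF = 0xEFAF.

EFAF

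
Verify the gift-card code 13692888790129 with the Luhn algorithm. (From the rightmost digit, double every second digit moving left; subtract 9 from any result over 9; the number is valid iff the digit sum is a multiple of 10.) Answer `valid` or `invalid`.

invalid

From the right, keep odd positions and double even positions (subtract 9 from any doubled value over 9):
  doubled (positions 2,4,...): 4 0 5 7 4 3 2 → sum 25
  kept (positions 1,3,...): 9 1 9 8 8 9 3 → sum 47
Total = 72.
72 mod 10 = 2, so the number is invalid.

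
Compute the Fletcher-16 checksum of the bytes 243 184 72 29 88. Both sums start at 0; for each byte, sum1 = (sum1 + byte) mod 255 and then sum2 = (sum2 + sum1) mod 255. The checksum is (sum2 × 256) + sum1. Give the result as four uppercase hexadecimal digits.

Running sums (mod 255):
  after byte 0 (243): sum1=243, sum2=243
  after byte 1 (184): sum1=172, sum2=160
  after byte 2 (72): sum1=244, sum2=149
  after byte 3 (29): sum1=18, sum2=167
  after byte 4 (88): sum1=106, sum2=18
Checksum = sum2·256 + sum1 = 18·256 + 106 = 4714 = 0x126A.

126A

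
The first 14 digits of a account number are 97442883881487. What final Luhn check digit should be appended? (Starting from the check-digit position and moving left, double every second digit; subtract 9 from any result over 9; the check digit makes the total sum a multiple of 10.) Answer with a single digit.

Partial digits right→left: 7 8 4 1 8 8 3 8 8 2 4 4 7 9
Double every second digit counting from the check-digit position (so the 1st, 3rd, 5th, ... of the partial from the right).
  doubled (with −9 where >9): 5 8 7 6 7 8 5 → sum 46
  kept as-is: 8 1 8 8 2 4 9 → sum 40
Total = 46 + 40 = 86.
Check digit = (10 − (86 mod 10)) mod 10 = 4.

4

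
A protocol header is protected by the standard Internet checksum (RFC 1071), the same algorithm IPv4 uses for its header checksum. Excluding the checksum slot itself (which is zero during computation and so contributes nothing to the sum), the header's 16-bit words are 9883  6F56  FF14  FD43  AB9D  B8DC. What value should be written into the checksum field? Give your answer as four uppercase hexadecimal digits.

9752

One's-complement addition (fold any carry out of bit 15 back into bit 0):
  0x9883 + 0x6F56 = 0x107D9 → wrap carry → 0x07DA
  0x07DA + 0xFF14 = 0x106EE → wrap carry → 0x06EF
  0x06EF + 0xFD43 = 0x10432 → wrap carry → 0x0433
  0x0433 + 0xAB9D = 0x0AFD0
  0xAFD0 + 0xB8DC = 0x168AC → wrap carry → 0x68AD
One's-complement sum = 0x68AD.
Checksum = ~0x68AD & 0xFFFF = 0x9752.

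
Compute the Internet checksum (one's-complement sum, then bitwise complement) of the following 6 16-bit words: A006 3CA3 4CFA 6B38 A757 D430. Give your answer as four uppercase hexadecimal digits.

One's-complement addition (fold any carry out of bit 15 back into bit 0):
  0xA006 + 0x3CA3 = 0x0DCA9
  0xDCA9 + 0x4CFA = 0x129A3 → wrap carry → 0x29A4
  0x29A4 + 0x6B38 = 0x094DC
  0x94DC + 0xA757 = 0x13C33 → wrap carry → 0x3C34
  0x3C34 + 0xD430 = 0x11064 → wrap carry → 0x1065
One's-complement sum = 0x1065.
Checksum = ~0x1065 & 0xFFFF = 0xEF9A.

EF9A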